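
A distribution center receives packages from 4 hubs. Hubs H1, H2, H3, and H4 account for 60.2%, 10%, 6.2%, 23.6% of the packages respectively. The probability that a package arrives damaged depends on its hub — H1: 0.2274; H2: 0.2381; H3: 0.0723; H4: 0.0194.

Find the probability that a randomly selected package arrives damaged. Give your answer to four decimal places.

P(D) ≈ 0.1698

P(D) = P(D|H1)·P(H1) + P(D|H2)·P(H2) + P(D|H3)·P(H3) + P(D|H4)·P(H4)
      = 0.2274·0.602 + 0.2381·0.1 + 0.0723·0.062 + 0.0194·0.236
      = 0.1368948 + 0.02381 + 0.0044826 + 0.0045784 = 0.1697658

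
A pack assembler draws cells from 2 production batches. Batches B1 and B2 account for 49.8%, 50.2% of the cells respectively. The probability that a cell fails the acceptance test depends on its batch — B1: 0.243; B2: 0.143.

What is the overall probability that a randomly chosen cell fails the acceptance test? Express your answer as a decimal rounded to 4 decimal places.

By the law of total probability,
P(F) = P(F|B1)·P(B1) + P(F|B2)·P(B2)
      = 0.243·0.498 + 0.143·0.502
      = 0.121014 + 0.071786 = 0.1928

0.1928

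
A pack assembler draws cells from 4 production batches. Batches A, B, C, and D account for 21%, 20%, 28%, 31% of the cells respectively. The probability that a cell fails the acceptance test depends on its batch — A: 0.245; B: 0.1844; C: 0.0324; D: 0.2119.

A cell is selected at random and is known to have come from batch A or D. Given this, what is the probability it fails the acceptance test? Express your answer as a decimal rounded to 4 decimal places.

0.2253

Let S = {A, D}.
P(S) = 0.21 + 0.31 = 0.52.
P(F ∩ S) = 0.245·0.21 + 0.2119·0.31 = 0.05145 + 0.065689 = 0.117139.
P(F | S) = 0.117139 / 0.52 = 0.225267…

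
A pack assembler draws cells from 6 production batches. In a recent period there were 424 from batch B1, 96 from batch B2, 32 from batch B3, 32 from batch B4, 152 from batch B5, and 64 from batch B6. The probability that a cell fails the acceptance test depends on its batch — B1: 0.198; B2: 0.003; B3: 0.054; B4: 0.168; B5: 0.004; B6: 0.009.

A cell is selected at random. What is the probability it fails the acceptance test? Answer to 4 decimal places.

Total: 424 + 96 + 32 + 32 + 152 + 64 = 800.
P(B1) = 424/800 = 0.53. P(B2) = 96/800 = 0.12. P(B3) = 32/800 = 0.04. P(B4) = 32/800 = 0.04. P(B5) = 152/800 = 0.19. P(B6) = 64/800 = 0.08.
P(F) = P(F|B1)·P(B1) + P(F|B2)·P(B2) + P(F|B3)·P(B3) + P(F|B4)·P(B4) + P(F|B5)·P(B5) + P(F|B6)·P(B6)
      = 0.198·0.53 + 0.003·0.12 + 0.054·0.04 + 0.168·0.04 + 0.004·0.19 + 0.009·0.08
      = 0.10494 + 0.00036 + 0.00216 + 0.00672 + 0.00076 + 0.00072 = 0.11566

P(F) ≈ 0.1157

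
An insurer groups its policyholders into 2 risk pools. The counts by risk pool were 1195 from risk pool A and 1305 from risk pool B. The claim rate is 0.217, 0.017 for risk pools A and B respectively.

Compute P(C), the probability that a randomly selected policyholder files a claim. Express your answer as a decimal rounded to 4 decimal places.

0.1126

Total: 1195 + 1305 = 2500.
P(A) = 1195/2500 = 0.478. P(B) = 1305/2500 = 0.522.
Using total probability over the partition,
P(C) = P(C|A)·P(A) + P(C|B)·P(B)
      = 0.217·0.478 + 0.017·0.522
      = 0.103726 + 0.008874 = 0.1126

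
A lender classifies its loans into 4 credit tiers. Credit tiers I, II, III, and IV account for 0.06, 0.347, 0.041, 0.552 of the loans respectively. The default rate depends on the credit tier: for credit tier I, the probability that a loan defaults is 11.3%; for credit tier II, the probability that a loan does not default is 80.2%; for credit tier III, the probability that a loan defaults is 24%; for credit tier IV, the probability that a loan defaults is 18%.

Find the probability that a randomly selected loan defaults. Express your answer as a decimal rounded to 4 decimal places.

P(D|II) = 1 − 0.802 = 0.198.
P(D) = P(D|I)·P(I) + P(D|II)·P(II) + P(D|III)·P(III) + P(D|IV)·P(IV)
      = 0.113·0.06 + 0.198·0.347 + 0.24·0.041 + 0.18·0.552
      = 0.00678 + 0.068706 + 0.00984 + 0.09936 = 0.184686

P(D) ≈ 0.1847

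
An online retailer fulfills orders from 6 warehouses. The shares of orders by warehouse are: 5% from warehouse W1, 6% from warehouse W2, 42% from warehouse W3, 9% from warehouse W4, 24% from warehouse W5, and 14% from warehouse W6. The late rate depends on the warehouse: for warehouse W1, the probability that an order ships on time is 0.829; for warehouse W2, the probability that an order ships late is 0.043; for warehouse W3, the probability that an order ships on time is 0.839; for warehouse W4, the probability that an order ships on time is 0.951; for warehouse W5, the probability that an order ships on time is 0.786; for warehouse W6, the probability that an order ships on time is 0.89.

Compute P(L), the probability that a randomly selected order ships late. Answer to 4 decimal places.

P(L|W1) = 1 − 0.829 = 0.171.
P(L|W3) = 1 − 0.839 = 0.161.
P(L|W4) = 1 − 0.951 = 0.049.
P(L|W5) = 1 − 0.786 = 0.214.
P(L|W6) = 1 − 0.89 = 0.11.
By the law of total probability,
P(L) = P(L|W1)·P(W1) + P(L|W2)·P(W2) + P(L|W3)·P(W3) + P(L|W4)·P(W4) + P(L|W5)·P(W5) + P(L|W6)·P(W6)
      = 0.171·0.05 + 0.043·0.06 + 0.161·0.42 + 0.049·0.09 + 0.214·0.24 + 0.11·0.14
      = 0.00855 + 0.00258 + 0.06762 + 0.00441 + 0.05136 + 0.0154 = 0.14992

0.1499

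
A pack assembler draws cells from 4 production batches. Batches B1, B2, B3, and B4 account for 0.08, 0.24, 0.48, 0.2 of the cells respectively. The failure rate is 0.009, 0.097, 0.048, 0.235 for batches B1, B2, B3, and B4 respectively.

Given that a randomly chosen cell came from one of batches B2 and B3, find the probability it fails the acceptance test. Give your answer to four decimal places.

P(F|S) ≈ 0.0643

Let S = {B2, B3}.
P(S) = 0.24 + 0.48 = 0.72.
P(F ∩ S) = 0.097·0.24 + 0.048·0.48 = 0.02328 + 0.02304 = 0.04632.
P(F | S) = 0.04632 / 0.72 = 0.064333…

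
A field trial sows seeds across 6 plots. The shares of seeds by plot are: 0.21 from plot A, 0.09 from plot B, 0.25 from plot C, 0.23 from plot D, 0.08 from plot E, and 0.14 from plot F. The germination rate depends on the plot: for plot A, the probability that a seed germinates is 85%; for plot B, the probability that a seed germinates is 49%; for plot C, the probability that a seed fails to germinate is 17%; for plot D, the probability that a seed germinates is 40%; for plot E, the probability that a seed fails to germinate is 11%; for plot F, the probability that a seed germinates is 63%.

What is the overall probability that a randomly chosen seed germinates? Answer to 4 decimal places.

P(G|C) = 1 − 0.17 = 0.83.
P(G|E) = 1 − 0.11 = 0.89.
Summing over the partition,
P(G) = P(G|A)·P(A) + P(G|B)·P(B) + P(G|C)·P(C) + P(G|D)·P(D) + P(G|E)·P(E) + P(G|F)·P(F)
      = 0.85·0.21 + 0.49·0.09 + 0.83·0.25 + 0.4·0.23 + 0.89·0.08 + 0.63·0.14
      = 0.1785 + 0.0441 + 0.2075 + 0.092 + 0.0712 + 0.0882 = 0.6815

P(G) ≈ 0.6815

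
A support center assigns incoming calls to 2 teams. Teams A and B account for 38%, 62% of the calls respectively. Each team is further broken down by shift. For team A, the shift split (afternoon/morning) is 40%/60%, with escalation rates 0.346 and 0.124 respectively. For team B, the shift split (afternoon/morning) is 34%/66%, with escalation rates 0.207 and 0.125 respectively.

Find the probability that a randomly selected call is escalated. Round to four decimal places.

P(E|A) = 0.4·0.346 + 0.6·0.124 = 0.1384 + 0.0744 = 0.2128
P(E|B) = 0.34·0.207 + 0.66·0.125 = 0.07038 + 0.0825 = 0.15288
Then overall,
P(E) = 0.38·0.2128 + 0.62·0.15288
      = 0.080864 + 0.0947856 = 0.1756496

P(E) ≈ 0.1756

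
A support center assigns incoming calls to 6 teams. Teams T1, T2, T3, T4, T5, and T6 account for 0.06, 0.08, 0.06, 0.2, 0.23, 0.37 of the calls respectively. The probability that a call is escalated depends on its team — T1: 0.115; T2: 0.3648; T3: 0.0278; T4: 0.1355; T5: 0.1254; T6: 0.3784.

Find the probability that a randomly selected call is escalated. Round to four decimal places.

P(E) = P(E|T1)·P(T1) + P(E|T2)·P(T2) + P(E|T3)·P(T3) + P(E|T4)·P(T4) + P(E|T5)·P(T5) + P(E|T6)·P(T6)
      = 0.115·0.06 + 0.3648·0.08 + 0.0278·0.06 + 0.1355·0.2 + 0.1254·0.23 + 0.3784·0.37
      = 0.0069 + 0.029184 + 0.001668 + 0.0271 + 0.028842 + 0.140008 = 0.233702

P(E) ≈ 0.2337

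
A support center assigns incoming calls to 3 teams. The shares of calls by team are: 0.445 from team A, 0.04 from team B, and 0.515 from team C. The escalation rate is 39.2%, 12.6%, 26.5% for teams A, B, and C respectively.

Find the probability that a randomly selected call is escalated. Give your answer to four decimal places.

0.3160

P(E) = P(E|A)·P(A) + P(E|B)·P(B) + P(E|C)·P(C)
      = 0.392·0.445 + 0.126·0.04 + 0.265·0.515
      = 0.17444 + 0.00504 + 0.136475 = 0.315955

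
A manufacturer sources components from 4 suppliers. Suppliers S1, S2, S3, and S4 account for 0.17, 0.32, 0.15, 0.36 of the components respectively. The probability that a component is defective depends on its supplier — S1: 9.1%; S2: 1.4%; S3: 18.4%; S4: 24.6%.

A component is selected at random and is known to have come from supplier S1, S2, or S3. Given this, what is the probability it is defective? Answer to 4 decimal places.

P(D|S) ≈ 0.0743

Let S = {S1, S2, S3}.
P(S) = 0.17 + 0.32 + 0.15 = 0.64.
P(D ∩ S) = 0.091·0.17 + 0.014·0.32 + 0.184·0.15 = 0.01547 + 0.00448 + 0.0276 = 0.04755.
P(D | S) = 0.04755 / 0.64 = 0.074297…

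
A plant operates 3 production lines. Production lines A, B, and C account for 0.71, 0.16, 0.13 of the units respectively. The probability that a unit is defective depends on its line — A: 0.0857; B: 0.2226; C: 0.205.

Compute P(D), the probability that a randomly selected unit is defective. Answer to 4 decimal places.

P(D) = P(D|A)·P(A) + P(D|B)·P(B) + P(D|C)·P(C)
      = 0.0857·0.71 + 0.2226·0.16 + 0.205·0.13
      = 0.060847 + 0.035616 + 0.02665 = 0.123113

P(D) ≈ 0.1231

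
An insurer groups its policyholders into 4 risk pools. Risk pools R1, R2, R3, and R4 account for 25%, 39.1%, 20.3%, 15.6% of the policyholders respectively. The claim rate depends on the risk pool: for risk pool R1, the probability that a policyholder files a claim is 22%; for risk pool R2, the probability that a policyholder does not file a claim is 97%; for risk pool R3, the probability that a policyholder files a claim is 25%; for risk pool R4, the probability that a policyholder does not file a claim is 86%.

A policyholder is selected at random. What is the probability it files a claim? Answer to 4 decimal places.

0.1393

P(C|R2) = 1 − 0.97 = 0.03.
P(C|R4) = 1 − 0.86 = 0.14.
P(C) = P(C|R1)·P(R1) + P(C|R2)·P(R2) + P(C|R3)·P(R3) + P(C|R4)·P(R4)
      = 0.22·0.25 + 0.03·0.391 + 0.25·0.203 + 0.14·0.156
      = 0.055 + 0.01173 + 0.05075 + 0.02184 = 0.13932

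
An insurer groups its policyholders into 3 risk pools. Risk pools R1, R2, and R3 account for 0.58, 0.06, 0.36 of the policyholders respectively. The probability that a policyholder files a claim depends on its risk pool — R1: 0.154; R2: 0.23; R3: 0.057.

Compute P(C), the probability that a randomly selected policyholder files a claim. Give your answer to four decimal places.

P(C) ≈ 0.1236

Summing over the partition,
P(C) = P(C|R1)·P(R1) + P(C|R2)·P(R2) + P(C|R3)·P(R3)
      = 0.154·0.58 + 0.23·0.06 + 0.057·0.36
      = 0.08932 + 0.0138 + 0.02052 = 0.12364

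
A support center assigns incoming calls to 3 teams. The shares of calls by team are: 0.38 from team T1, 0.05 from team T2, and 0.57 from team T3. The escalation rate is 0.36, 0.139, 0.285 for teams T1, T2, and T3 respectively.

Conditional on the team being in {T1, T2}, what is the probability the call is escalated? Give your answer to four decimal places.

P(E|S) ≈ 0.3343

Let S = {T1, T2}.
P(S) = 0.38 + 0.05 = 0.43.
P(E ∩ S) = 0.36·0.38 + 0.139·0.05 = 0.1368 + 0.00695 = 0.14375.
P(E | S) = 0.14375 / 0.43 = 0.334302…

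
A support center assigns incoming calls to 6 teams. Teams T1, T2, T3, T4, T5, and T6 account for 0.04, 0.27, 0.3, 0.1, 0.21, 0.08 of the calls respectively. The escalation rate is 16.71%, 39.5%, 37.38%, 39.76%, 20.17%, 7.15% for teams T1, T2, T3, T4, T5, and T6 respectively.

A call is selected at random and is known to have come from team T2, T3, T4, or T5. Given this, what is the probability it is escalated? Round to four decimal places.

0.3419

Let S = {T2, T3, T4, T5}.
P(S) = 0.27 + 0.3 + 0.1 + 0.21 = 0.88.
P(E ∩ S) = 0.395·0.27 + 0.3738·0.3 + 0.3976·0.1 + 0.2017·0.21 = 0.10665 + 0.11214 + 0.03976 + 0.042357 = 0.300907.
P(E | S) = 0.300907 / 0.88 = 0.341940…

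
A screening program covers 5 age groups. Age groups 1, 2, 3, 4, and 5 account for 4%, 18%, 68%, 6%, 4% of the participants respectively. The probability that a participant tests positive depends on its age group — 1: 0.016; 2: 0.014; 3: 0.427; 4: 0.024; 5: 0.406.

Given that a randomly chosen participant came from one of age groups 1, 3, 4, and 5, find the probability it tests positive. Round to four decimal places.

Let S = {1, 3, 4, 5}.
P(S) = 0.04 + 0.68 + 0.06 + 0.04 = 0.82.
P(T ∩ S) = 0.016·0.04 + 0.427·0.68 + 0.024·0.06 + 0.406·0.04 = 0.00064 + 0.29036 + 0.00144 + 0.01624 = 0.30868.
P(T | S) = 0.30868 / 0.82 = 0.376439…

0.3764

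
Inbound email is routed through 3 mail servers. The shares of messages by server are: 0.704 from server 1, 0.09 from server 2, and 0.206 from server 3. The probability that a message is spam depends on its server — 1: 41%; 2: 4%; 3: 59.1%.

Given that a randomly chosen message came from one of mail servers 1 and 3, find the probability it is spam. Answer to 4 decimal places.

0.4510

Let J = {1, 3}.
P(J) = 0.704 + 0.206 = 0.91.
P(S ∩ J) = 0.41·0.704 + 0.591·0.206 = 0.28864 + 0.121746 = 0.410386.
P(S | J) = 0.410386 / 0.91 = 0.450974…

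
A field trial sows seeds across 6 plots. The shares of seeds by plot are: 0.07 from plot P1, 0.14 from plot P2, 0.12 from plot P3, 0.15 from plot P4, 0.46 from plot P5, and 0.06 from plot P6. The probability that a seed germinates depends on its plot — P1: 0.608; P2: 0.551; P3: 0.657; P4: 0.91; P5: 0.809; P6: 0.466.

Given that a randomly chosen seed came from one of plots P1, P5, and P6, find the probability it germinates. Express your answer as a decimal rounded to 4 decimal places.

P(G|S) ≈ 0.7503

Let S = {P1, P5, P6}.
P(S) = 0.07 + 0.46 + 0.06 = 0.59.
P(G ∩ S) = 0.608·0.07 + 0.809·0.46 + 0.466·0.06 = 0.04256 + 0.37214 + 0.02796 = 0.44266.
P(G | S) = 0.44266 / 0.59 = 0.750271…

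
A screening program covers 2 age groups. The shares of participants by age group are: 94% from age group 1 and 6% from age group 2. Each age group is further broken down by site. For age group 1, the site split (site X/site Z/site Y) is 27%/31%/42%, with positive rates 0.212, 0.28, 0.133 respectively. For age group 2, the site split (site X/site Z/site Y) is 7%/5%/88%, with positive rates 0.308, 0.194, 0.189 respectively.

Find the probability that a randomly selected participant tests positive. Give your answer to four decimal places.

0.1998

P(T|1) = 0.27·0.212 + 0.31·0.28 + 0.42·0.133 = 0.05724 + 0.0868 + 0.05586 = 0.1999
P(T|2) = 0.07·0.308 + 0.05·0.194 + 0.88·0.189 = 0.02156 + 0.0097 + 0.16632 = 0.19758
By total probability over the outer partition,
P(T) = 0.94·0.1999 + 0.06·0.19758
      = 0.187906 + 0.0118548 = 0.1997608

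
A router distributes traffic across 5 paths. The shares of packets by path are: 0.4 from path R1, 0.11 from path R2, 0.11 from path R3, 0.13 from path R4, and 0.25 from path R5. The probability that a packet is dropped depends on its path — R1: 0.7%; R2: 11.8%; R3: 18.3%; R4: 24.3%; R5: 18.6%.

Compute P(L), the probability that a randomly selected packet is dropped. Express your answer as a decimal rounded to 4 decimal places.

P(L) ≈ 0.1140

P(L) = P(L|R1)·P(R1) + P(L|R2)·P(R2) + P(L|R3)·P(R3) + P(L|R4)·P(R4) + P(L|R5)·P(R5)
      = 0.007·0.4 + 0.118·0.11 + 0.183·0.11 + 0.243·0.13 + 0.186·0.25
      = 0.0028 + 0.01298 + 0.02013 + 0.03159 + 0.0465 = 0.114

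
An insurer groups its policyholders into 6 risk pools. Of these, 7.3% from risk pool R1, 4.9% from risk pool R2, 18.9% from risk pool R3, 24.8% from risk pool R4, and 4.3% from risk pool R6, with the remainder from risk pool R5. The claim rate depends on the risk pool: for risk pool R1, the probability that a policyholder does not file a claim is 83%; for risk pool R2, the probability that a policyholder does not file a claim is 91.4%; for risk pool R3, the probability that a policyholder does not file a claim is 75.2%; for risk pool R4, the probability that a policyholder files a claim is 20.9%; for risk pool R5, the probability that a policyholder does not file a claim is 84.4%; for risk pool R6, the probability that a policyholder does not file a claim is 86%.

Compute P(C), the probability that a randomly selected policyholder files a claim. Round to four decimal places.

P(R5) = 1 − (0.073 + 0.049 + 0.189 + 0.248 + 0.043) = 0.398.
P(C|R1) = 1 − 0.83 = 0.17.
P(C|R2) = 1 − 0.914 = 0.086.
P(C|R3) = 1 − 0.752 = 0.248.
P(C|R5) = 1 − 0.844 = 0.156.
P(C|R6) = 1 − 0.86 = 0.14.
P(C) = P(C|R1)·P(R1) + P(C|R2)·P(R2) + P(C|R3)·P(R3) + P(C|R4)·P(R4) + P(C|R5)·P(R5) + P(C|R6)·P(R6)
      = 0.17·0.073 + 0.086·0.049 + 0.248·0.189 + 0.209·0.248 + 0.156·0.398 + 0.14·0.043
      = 0.01241 + 0.004214 + 0.046872 + 0.051832 + 0.062088 + 0.00602 = 0.183436

0.1834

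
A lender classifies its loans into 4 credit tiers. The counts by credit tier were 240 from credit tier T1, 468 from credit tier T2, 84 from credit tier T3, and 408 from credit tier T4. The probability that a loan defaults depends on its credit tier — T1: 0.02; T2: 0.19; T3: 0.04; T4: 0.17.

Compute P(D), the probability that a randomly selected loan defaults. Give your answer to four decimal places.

Total: 240 + 468 + 84 + 408 = 1200.
P(T1) = 240/1200 = 0.2. P(T2) = 468/1200 = 0.39. P(T3) = 84/1200 = 0.07. P(T4) = 408/1200 = 0.34.
P(D) = P(D|T1)·P(T1) + P(D|T2)·P(T2) + P(D|T3)·P(T3) + P(D|T4)·P(T4)
      = 0.02·0.2 + 0.19·0.39 + 0.04·0.07 + 0.17·0.34
      = 0.004 + 0.0741 + 0.0028 + 0.0578 = 0.1387

0.1387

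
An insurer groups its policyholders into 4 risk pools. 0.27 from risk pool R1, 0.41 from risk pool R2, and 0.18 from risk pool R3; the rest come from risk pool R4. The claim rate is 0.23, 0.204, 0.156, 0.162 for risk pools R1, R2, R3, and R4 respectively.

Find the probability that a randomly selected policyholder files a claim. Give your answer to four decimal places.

P(C) ≈ 0.1965

P(R4) = 1 − (0.27 + 0.41 + 0.18) = 0.14.
P(C) = P(C|R1)·P(R1) + P(C|R2)·P(R2) + P(C|R3)·P(R3) + P(C|R4)·P(R4)
      = 0.23·0.27 + 0.204·0.41 + 0.156·0.18 + 0.162·0.14
      = 0.0621 + 0.08364 + 0.02808 + 0.02268 = 0.1965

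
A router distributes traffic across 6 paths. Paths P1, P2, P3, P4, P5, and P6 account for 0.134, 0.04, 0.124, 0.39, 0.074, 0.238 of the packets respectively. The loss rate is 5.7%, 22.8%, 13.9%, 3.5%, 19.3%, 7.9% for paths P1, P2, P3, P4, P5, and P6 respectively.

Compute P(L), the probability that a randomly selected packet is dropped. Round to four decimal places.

P(L) = P(L|P1)·P(P1) + P(L|P2)·P(P2) + P(L|P3)·P(P3) + P(L|P4)·P(P4) + P(L|P5)·P(P5) + P(L|P6)·P(P6)
      = 0.057·0.134 + 0.228·0.04 + 0.139·0.124 + 0.035·0.39 + 0.193·0.074 + 0.079·0.238
      = 0.007638 + 0.00912 + 0.017236 + 0.01365 + 0.014282 + 0.018802 = 0.080728

P(L) ≈ 0.0807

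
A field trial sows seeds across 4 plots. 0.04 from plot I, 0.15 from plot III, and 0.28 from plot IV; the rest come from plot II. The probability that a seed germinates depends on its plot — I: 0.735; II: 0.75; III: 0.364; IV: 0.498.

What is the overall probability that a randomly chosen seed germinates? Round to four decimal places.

P(II) = 1 − (0.04 + 0.15 + 0.28) = 0.53.
P(G) = P(G|I)·P(I) + P(G|II)·P(II) + P(G|III)·P(III) + P(G|IV)·P(IV)
      = 0.735·0.04 + 0.75·0.53 + 0.364·0.15 + 0.498·0.28
      = 0.0294 + 0.3975 + 0.0546 + 0.13944 = 0.62094

P(G) ≈ 0.6209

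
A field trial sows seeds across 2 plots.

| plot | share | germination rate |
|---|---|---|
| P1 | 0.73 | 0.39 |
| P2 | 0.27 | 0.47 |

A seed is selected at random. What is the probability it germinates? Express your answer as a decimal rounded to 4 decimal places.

Summing over the partition,
P(G) = P(G|P1)·P(P1) + P(G|P2)·P(P2)
      = 0.39·0.73 + 0.47·0.27
      = 0.2847 + 0.1269 = 0.4116

P(G) ≈ 0.4116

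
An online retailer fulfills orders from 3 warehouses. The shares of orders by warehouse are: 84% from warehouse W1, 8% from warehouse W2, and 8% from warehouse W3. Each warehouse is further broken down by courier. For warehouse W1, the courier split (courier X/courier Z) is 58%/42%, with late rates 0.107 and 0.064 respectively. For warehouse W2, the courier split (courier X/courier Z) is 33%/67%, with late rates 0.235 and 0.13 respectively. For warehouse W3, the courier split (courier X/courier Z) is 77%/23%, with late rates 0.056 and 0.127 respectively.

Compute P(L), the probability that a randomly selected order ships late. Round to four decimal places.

P(L|W1) = 0.58·0.107 + 0.42·0.064 = 0.06206 + 0.02688 = 0.08894
P(L|W2) = 0.33·0.235 + 0.67·0.13 = 0.07755 + 0.0871 = 0.16465
P(L|W3) = 0.77·0.056 + 0.23·0.127 = 0.04312 + 0.02921 = 0.07233
By total probability over the outer partition,
P(L) = 0.84·0.08894 + 0.08·0.16465 + 0.08·0.07233
      = 0.0747096 + 0.013172 + 0.0057864 = 0.093668

0.0937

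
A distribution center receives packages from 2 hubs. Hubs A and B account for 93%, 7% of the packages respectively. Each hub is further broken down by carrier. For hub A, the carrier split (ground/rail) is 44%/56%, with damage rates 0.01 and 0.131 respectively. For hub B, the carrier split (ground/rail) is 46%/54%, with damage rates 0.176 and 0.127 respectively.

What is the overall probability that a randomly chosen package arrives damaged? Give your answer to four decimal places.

P(D|A) = 0.44·0.01 + 0.56·0.131 = 0.0044 + 0.07336 = 0.07776
P(D|B) = 0.46·0.176 + 0.54·0.127 = 0.08096 + 0.06858 = 0.14954
Then overall,
P(D) = 0.93·0.07776 + 0.07·0.14954
      = 0.0723168 + 0.0104678 = 0.0827846

0.0828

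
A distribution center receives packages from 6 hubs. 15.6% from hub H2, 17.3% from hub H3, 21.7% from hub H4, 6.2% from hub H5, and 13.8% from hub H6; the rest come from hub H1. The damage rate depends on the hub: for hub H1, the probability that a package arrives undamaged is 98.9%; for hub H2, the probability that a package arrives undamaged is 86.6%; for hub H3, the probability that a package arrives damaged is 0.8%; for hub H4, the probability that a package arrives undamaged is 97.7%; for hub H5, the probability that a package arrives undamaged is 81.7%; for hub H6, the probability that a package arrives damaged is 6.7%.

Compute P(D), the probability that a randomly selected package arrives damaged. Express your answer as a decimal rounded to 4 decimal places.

P(D) ≈ 0.0507

P(H1) = 1 − (0.156 + 0.173 + 0.217 + 0.062 + 0.138) = 0.254.
P(D|H1) = 1 − 0.989 = 0.011.
P(D|H2) = 1 − 0.866 = 0.134.
P(D|H4) = 1 − 0.977 = 0.023.
P(D|H5) = 1 − 0.817 = 0.183.
P(D) = P(D|H1)·P(H1) + P(D|H2)·P(H2) + P(D|H3)·P(H3) + P(D|H4)·P(H4) + P(D|H5)·P(H5) + P(D|H6)·P(H6)
      = 0.011·0.254 + 0.134·0.156 + 0.008·0.173 + 0.023·0.217 + 0.183·0.062 + 0.067·0.138
      = 0.002794 + 0.020904 + 0.001384 + 0.004991 + 0.011346 + 0.009246 = 0.050665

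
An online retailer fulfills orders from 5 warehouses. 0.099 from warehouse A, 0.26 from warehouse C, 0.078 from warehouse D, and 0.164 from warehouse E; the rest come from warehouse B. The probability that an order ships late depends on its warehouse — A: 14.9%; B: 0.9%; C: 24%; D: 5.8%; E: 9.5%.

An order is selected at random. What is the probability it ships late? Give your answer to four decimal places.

0.1008

P(B) = 1 − (0.099 + 0.26 + 0.078 + 0.164) = 0.399.
By the law of total probability,
P(L) = P(L|A)·P(A) + P(L|B)·P(B) + P(L|C)·P(C) + P(L|D)·P(D) + P(L|E)·P(E)
      = 0.149·0.099 + 0.009·0.399 + 0.24·0.26 + 0.058·0.078 + 0.095·0.164
      = 0.014751 + 0.003591 + 0.0624 + 0.004524 + 0.01558 = 0.100846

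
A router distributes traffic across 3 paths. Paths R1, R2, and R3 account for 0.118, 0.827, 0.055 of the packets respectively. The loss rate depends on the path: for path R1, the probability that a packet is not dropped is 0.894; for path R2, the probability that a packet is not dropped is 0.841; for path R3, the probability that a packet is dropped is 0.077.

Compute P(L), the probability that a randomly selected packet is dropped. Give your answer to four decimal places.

P(L|R1) = 1 − 0.894 = 0.106.
P(L|R2) = 1 − 0.841 = 0.159.
Summing over the partition,
P(L) = P(L|R1)·P(R1) + P(L|R2)·P(R2) + P(L|R3)·P(R3)
      = 0.106·0.118 + 0.159·0.827 + 0.077·0.055
      = 0.012508 + 0.131493 + 0.004235 = 0.148236

P(L) ≈ 0.1482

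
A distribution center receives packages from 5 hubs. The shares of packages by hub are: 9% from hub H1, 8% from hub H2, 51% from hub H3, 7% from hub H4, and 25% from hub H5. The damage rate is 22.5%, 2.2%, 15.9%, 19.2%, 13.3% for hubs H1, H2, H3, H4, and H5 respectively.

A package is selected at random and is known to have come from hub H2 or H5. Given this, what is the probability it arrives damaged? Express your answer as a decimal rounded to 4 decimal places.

P(D|S) ≈ 0.1061

Let S = {H2, H5}.
P(S) = 0.08 + 0.25 = 0.33.
P(D ∩ S) = 0.022·0.08 + 0.133·0.25 = 0.00176 + 0.03325 = 0.03501.
P(D | S) = 0.03501 / 0.33 = 0.106091…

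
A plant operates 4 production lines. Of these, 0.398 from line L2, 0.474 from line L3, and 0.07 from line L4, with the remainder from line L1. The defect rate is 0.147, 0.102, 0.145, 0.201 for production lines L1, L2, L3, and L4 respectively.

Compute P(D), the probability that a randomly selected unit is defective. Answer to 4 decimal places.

P(L1) = 1 − (0.398 + 0.474 + 0.07) = 0.058.
P(D) = P(D|L1)·P(L1) + P(D|L2)·P(L2) + P(D|L3)·P(L3) + P(D|L4)·P(L4)
      = 0.147·0.058 + 0.102·0.398 + 0.145·0.474 + 0.201·0.07
      = 0.008526 + 0.040596 + 0.06873 + 0.01407 = 0.131922

P(D) ≈ 0.1319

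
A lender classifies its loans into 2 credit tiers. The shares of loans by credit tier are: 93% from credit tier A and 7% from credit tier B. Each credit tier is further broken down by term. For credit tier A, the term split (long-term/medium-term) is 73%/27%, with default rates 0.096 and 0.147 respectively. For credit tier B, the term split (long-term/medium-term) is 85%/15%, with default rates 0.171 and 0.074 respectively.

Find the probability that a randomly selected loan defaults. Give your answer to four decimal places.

P(D|A) = 0.73·0.096 + 0.27·0.147 = 0.07008 + 0.03969 = 0.10977
P(D|B) = 0.85·0.171 + 0.15·0.074 = 0.14535 + 0.0111 = 0.15645
Then overall,
P(D) = 0.93·0.10977 + 0.07·0.15645
      = 0.1020861 + 0.0109515 = 0.1130376

P(D) ≈ 0.1130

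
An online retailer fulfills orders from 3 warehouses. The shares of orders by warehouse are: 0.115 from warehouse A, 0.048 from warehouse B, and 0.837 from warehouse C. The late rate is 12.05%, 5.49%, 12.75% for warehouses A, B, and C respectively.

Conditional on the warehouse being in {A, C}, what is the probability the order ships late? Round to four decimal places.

P(L|S) ≈ 0.1267

Let S = {A, C}.
P(S) = 0.115 + 0.837 = 0.952.
P(L ∩ S) = 0.1205·0.115 + 0.1275·0.837 = 0.0138575 + 0.1067175 = 0.120575.
P(L | S) = 0.120575 / 0.952 = 0.126654…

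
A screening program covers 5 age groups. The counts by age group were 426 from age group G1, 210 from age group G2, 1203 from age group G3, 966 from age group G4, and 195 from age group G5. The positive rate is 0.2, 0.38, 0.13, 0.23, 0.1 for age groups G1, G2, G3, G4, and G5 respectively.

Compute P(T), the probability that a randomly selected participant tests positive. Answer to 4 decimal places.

Total: 426 + 210 + 1203 + 966 + 195 = 3000.
P(G1) = 426/3000 = 0.142. P(G2) = 210/3000 = 0.07. P(G3) = 1203/3000 = 0.401. P(G4) = 966/3000 = 0.322. P(G5) = 195/3000 = 0.065.
P(T) = P(T|G1)·P(G1) + P(T|G2)·P(G2) + P(T|G3)·P(G3) + P(T|G4)·P(G4) + P(T|G5)·P(G5)
      = 0.2·0.142 + 0.38·0.07 + 0.13·0.401 + 0.23·0.322 + 0.1·0.065
      = 0.0284 + 0.0266 + 0.05213 + 0.07406 + 0.0065 = 0.18769

P(T) ≈ 0.1877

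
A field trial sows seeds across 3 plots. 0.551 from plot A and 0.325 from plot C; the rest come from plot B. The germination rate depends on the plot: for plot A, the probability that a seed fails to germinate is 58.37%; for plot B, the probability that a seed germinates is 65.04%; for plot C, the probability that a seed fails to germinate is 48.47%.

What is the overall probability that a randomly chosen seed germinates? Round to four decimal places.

P(B) = 1 − (0.551 + 0.325) = 0.124.
P(G|A) = 1 − 0.5837 = 0.4163.
P(G|C) = 1 − 0.4847 = 0.5153.
P(G) = P(G|A)·P(A) + P(G|B)·P(B) + P(G|C)·P(C)
      = 0.4163·0.551 + 0.6504·0.124 + 0.5153·0.325
      = 0.2293813 + 0.0806496 + 0.1674725 = 0.4775034

0.4775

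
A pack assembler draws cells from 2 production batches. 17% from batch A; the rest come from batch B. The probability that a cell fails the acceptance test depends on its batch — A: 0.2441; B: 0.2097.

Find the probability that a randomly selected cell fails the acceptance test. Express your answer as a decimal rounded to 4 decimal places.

P(B) = 1 − (0.17) = 0.83.
P(F) = P(F|A)·P(A) + P(F|B)·P(B)
      = 0.2441·0.17 + 0.2097·0.83
      = 0.041497 + 0.174051 = 0.215548

P(F) ≈ 0.2155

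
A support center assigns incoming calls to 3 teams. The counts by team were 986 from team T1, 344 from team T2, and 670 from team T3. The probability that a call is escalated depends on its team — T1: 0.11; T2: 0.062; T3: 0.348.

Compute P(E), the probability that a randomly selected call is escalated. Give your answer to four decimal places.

P(E) ≈ 0.1815

Total: 986 + 344 + 670 = 2000.
P(T1) = 986/2000 = 0.493. P(T2) = 344/2000 = 0.172. P(T3) = 670/2000 = 0.335.
Summing over the partition,
P(E) = P(E|T1)·P(T1) + P(E|T2)·P(T2) + P(E|T3)·P(T3)
      = 0.11·0.493 + 0.062·0.172 + 0.348·0.335
      = 0.05423 + 0.010664 + 0.11658 = 0.181474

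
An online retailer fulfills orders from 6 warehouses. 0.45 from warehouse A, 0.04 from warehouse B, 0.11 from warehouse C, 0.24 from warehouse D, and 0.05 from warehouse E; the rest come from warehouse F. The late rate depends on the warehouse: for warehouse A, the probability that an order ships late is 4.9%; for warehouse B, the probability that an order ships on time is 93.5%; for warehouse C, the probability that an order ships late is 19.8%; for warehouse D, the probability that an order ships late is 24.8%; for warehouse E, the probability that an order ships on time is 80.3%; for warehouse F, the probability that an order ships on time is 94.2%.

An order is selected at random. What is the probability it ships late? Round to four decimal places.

P(L) ≈ 0.1222

P(F) = 1 − (0.45 + 0.04 + 0.11 + 0.24 + 0.05) = 0.11.
P(L|B) = 1 − 0.935 = 0.065.
P(L|E) = 1 − 0.803 = 0.197.
P(L|F) = 1 − 0.942 = 0.058.
Summing over the partition,
P(L) = P(L|A)·P(A) + P(L|B)·P(B) + P(L|C)·P(C) + P(L|D)·P(D) + P(L|E)·P(E) + P(L|F)·P(F)
      = 0.049·0.45 + 0.065·0.04 + 0.198·0.11 + 0.248·0.24 + 0.197·0.05 + 0.058·0.11
      = 0.02205 + 0.0026 + 0.02178 + 0.05952 + 0.00985 + 0.00638 = 0.12218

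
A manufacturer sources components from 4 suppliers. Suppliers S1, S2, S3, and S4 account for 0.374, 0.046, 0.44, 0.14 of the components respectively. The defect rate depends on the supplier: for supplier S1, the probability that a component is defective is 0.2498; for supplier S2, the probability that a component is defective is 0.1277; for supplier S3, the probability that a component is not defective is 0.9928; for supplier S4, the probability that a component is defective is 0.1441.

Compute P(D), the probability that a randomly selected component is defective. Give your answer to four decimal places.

P(D|S3) = 1 − 0.9928 = 0.0072.
By the law of total probability,
P(D) = P(D|S1)·P(S1) + P(D|S2)·P(S2) + P(D|S3)·P(S3) + P(D|S4)·P(S4)
      = 0.2498·0.374 + 0.1277·0.046 + 0.0072·0.44 + 0.1441·0.14
      = 0.0934252 + 0.0058742 + 0.003168 + 0.020174 = 0.1226414

0.1226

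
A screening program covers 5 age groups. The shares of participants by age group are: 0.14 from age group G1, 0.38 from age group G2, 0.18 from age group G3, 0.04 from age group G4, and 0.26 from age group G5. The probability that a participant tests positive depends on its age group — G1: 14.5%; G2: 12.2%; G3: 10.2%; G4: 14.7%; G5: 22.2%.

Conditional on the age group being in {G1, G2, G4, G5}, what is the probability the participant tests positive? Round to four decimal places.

P(T|S) ≈ 0.1589

Let S = {G1, G2, G4, G5}.
P(S) = 0.14 + 0.38 + 0.04 + 0.26 = 0.82.
P(T ∩ S) = 0.145·0.14 + 0.122·0.38 + 0.147·0.04 + 0.222·0.26 = 0.0203 + 0.04636 + 0.00588 + 0.05772 = 0.13026.
P(T | S) = 0.13026 / 0.82 = 0.158854…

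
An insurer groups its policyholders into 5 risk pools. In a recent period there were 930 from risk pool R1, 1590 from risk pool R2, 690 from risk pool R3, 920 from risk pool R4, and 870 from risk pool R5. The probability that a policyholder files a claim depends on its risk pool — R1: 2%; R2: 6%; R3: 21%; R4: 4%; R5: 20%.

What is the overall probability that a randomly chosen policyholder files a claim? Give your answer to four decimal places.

Total: 930 + 1590 + 690 + 920 + 870 = 5000.
P(R1) = 930/5000 = 0.186. P(R2) = 1590/5000 = 0.318. P(R3) = 690/5000 = 0.138. P(R4) = 920/5000 = 0.184. P(R5) = 870/5000 = 0.174.
Using total probability over the partition,
P(C) = P(C|R1)·P(R1) + P(C|R2)·P(R2) + P(C|R3)·P(R3) + P(C|R4)·P(R4) + P(C|R5)·P(R5)
      = 0.02·0.186 + 0.06·0.318 + 0.21·0.138 + 0.04·0.184 + 0.2·0.174
      = 0.00372 + 0.01908 + 0.02898 + 0.00736 + 0.0348 = 0.09394

P(C) ≈ 0.0939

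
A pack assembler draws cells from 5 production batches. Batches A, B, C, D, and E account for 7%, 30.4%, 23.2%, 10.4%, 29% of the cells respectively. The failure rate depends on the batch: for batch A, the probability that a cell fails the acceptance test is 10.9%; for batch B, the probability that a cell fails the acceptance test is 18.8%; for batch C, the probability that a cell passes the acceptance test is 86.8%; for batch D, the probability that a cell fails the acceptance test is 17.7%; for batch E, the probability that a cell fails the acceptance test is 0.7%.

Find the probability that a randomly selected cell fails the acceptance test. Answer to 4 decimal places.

P(F|C) = 1 − 0.868 = 0.132.
By the law of total probability,
P(F) = P(F|A)·P(A) + P(F|B)·P(B) + P(F|C)·P(C) + P(F|D)·P(D) + P(F|E)·P(E)
      = 0.109·0.07 + 0.188·0.304 + 0.132·0.232 + 0.177·0.104 + 0.007·0.29
      = 0.00763 + 0.057152 + 0.030624 + 0.018408 + 0.00203 = 0.115844

0.1158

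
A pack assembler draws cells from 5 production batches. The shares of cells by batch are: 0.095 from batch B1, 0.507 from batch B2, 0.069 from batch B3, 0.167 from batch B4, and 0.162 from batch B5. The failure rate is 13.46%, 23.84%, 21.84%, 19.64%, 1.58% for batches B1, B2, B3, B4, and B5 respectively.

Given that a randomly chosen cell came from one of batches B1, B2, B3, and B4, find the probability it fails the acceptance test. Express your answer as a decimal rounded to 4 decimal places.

P(F|S) ≈ 0.2166

Let S = {B1, B2, B3, B4}.
P(S) = 0.095 + 0.507 + 0.069 + 0.167 = 0.838.
P(F ∩ S) = 0.1346·0.095 + 0.2384·0.507 + 0.2184·0.069 + 0.1964·0.167 = 0.012787 + 0.1208688 + 0.0150696 + 0.0327988 = 0.1815242.
P(F | S) = 0.1815242 / 0.838 = 0.216616…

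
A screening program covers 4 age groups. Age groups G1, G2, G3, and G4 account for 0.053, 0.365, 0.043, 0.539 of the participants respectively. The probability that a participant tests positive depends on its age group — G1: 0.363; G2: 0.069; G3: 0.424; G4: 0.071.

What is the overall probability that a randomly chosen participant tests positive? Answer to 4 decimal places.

Using total probability over the partition,
P(T) = P(T|G1)·P(G1) + P(T|G2)·P(G2) + P(T|G3)·P(G3) + P(T|G4)·P(G4)
      = 0.363·0.053 + 0.069·0.365 + 0.424·0.043 + 0.071·0.539
      = 0.019239 + 0.025185 + 0.018232 + 0.038269 = 0.100925

0.1009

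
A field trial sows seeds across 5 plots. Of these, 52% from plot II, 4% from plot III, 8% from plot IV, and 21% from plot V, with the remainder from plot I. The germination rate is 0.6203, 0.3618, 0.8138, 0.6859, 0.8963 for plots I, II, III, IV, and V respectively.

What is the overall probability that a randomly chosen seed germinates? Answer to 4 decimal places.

0.5568

P(I) = 1 − (0.52 + 0.04 + 0.08 + 0.21) = 0.15.
P(G) = P(G|I)·P(I) + P(G|II)·P(II) + P(G|III)·P(III) + P(G|IV)·P(IV) + P(G|V)·P(V)
      = 0.6203·0.15 + 0.3618·0.52 + 0.8138·0.04 + 0.6859·0.08 + 0.8963·0.21
      = 0.093045 + 0.188136 + 0.032552 + 0.054872 + 0.188223 = 0.556828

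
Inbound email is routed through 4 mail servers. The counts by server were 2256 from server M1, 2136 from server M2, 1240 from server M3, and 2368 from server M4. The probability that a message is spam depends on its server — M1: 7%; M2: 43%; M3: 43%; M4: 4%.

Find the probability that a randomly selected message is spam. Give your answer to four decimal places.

P(S) ≈ 0.2130

Total: 2256 + 2136 + 1240 + 2368 = 8000.
P(M1) = 2256/8000 = 0.282. P(M2) = 2136/8000 = 0.267. P(M3) = 1240/8000 = 0.155. P(M4) = 2368/8000 = 0.296.
P(S) = P(S|M1)·P(M1) + P(S|M2)·P(M2) + P(S|M3)·P(M3) + P(S|M4)·P(M4)
      = 0.07·0.282 + 0.43·0.267 + 0.43·0.155 + 0.04·0.296
      = 0.01974 + 0.11481 + 0.06665 + 0.01184 = 0.21304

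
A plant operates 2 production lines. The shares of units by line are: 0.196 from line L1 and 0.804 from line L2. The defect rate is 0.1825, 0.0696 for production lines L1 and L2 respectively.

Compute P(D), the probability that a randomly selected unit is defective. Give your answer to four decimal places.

0.0917

P(D) = P(D|L1)·P(L1) + P(D|L2)·P(L2)
      = 0.1825·0.196 + 0.0696·0.804
      = 0.03577 + 0.0559584 = 0.0917284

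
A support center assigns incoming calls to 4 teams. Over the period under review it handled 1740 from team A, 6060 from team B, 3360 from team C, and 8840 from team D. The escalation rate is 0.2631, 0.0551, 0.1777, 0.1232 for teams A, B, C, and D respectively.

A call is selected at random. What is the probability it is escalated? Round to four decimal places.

P(E) ≈ 0.1239

Total: 1740 + 6060 + 3360 + 8840 = 20000.
P(A) = 1740/20000 = 0.087. P(B) = 6060/20000 = 0.303. P(C) = 3360/20000 = 0.168. P(D) = 8840/20000 = 0.442.
P(E) = P(E|A)·P(A) + P(E|B)·P(B) + P(E|C)·P(C) + P(E|D)·P(D)
      = 0.2631·0.087 + 0.0551·0.303 + 0.1777·0.168 + 0.1232·0.442
      = 0.0228897 + 0.0166953 + 0.0298536 + 0.0544544 = 0.123893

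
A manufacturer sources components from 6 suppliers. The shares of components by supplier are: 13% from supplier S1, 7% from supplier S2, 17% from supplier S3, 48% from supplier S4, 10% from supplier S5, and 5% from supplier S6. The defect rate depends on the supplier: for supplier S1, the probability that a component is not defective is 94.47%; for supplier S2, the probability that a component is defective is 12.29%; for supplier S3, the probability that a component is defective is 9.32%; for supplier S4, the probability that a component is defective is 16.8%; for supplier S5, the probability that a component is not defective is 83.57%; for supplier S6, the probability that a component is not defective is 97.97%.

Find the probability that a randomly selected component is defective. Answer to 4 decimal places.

P(D|S1) = 1 − 0.9447 = 0.0553.
P(D|S5) = 1 − 0.8357 = 0.1643.
P(D|S6) = 1 − 0.9797 = 0.0203.
P(D) = P(D|S1)·P(S1) + P(D|S2)·P(S2) + P(D|S3)·P(S3) + P(D|S4)·P(S4) + P(D|S5)·P(S5) + P(D|S6)·P(S6)
      = 0.0553·0.13 + 0.1229·0.07 + 0.0932·0.17 + 0.168·0.48 + 0.1643·0.1 + 0.0203·0.05
      = 0.007189 + 0.008603 + 0.015844 + 0.08064 + 0.01643 + 0.001015 = 0.129721

0.1297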